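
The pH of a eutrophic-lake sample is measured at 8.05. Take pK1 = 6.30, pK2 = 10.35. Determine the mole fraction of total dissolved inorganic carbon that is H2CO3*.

α₀ = 1 / (1 + K1/[H⁺] + K1K2/[H⁺]²) = 1 / (1 + 10^+1.75 + 10^-0.55)
   = 1 / (1 + 56.234 + 0.28184) = 1/57.516 = 0.01739

α₀ = 0.0174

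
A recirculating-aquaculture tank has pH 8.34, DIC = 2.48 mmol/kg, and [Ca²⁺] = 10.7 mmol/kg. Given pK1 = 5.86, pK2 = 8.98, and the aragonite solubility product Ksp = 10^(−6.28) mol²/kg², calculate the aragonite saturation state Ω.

α₂ = 1 / (1 + [H⁺]/K2 + [H⁺]²/(K1K2)) = 1 / (1 + 10^+0.64 + 10^-1.84)
   = 1 / (1 + 4.3652 + 0.014454) = 1/5.3796 = 0.1859
[CO3²⁻] = α₂ × DIC = 0.1859 × 2.48 = 0.4610 mmol/kg
Ksp = 10^(−6.28) = 5.248×10^-7
Ω = [Ca²⁺][CO3²⁻]/Ksp = (10.7×10^-3)(4.610×10^-4) / 5.248×10^-7 = 9.40

Ω = 9.40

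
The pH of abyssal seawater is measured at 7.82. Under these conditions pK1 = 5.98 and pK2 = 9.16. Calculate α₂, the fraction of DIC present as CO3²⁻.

α₂ = 1 / (1 + [H⁺]/K2 + [H⁺]²/(K1K2)) = 1 / (1 + 10^+1.34 + 10^-0.50)
   = 1 / (1 + 21.878 + 0.31623) = 1/23.194 = 0.04311

α₂ = 0.0431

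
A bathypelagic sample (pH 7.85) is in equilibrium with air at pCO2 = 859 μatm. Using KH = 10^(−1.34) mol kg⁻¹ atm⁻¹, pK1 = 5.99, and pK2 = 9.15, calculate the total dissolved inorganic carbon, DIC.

DIC = 3.03 mmol/kg

[CO2*] = KH · pCO2 = 10^(−1.34) × 859×10^-6 = 3.926×10^-5 mol/kg
α₀ = 1/(1 + K1/[H⁺] + K1K2/[H⁺]²) = 1/(1 + 10^+1.86 + 10^+0.56) = 0.01297
DIC = [CO2*]/α₀ = 3.926×10^-5 / 0.01297 = 3.03 mmol/kg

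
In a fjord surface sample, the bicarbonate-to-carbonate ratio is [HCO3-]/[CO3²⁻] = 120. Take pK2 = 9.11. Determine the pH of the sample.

From K2 = [H⁺][CO3²⁻]/[HCO3-]:  pH = pK2 − log₁₀([HCO3-]/[CO3²⁻])
log₁₀(120) = +2.079
pH = 9.11 − (+2.079) = 7.03

pH = 7.03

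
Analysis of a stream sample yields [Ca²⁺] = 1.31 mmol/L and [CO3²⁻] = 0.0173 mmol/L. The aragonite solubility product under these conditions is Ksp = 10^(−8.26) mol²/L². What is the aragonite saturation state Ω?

Ω = 4.12

Ksp = 10^(−8.26) = 5.495×10^-9
Ω = [Ca²⁺][CO3²⁻]/Ksp = (1.31×10^-3)(0.0173×10^-3) / 5.495×10^-9 = 4.12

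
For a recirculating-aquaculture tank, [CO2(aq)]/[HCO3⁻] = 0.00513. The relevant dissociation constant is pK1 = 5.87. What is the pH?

pH = 8.16

From K1 = [H⁺][HCO3⁻]/[CO2(aq)]:  pH = pK1 − log₁₀([CO2(aq)]/[HCO3⁻])
log₁₀(0.00513) = -2.290
pH = 5.87 − (-2.290) = 8.16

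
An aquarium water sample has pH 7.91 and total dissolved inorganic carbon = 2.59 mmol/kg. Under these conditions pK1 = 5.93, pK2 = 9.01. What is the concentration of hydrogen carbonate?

α₁ = 1 / (1 + [H⁺]/K1 + K2/[H⁺]) = 1 / (1 + 10^-1.98 + 10^-1.10)
   = 1 / (1 + 0.010471 + 0.079433) = 1/1.0899 = 0.9175
[HCO3⁻] = α₁ × DIC = 0.9175 × 2.59 = 2.38 mmol/kg

[HCO3⁻] = 2.38 mmol/kg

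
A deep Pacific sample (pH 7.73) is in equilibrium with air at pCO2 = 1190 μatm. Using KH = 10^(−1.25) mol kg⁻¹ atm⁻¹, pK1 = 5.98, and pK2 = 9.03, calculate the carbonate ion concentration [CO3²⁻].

[CO3²⁻] = 0.189 mmol/kg

[CO2*] = KH · pCO2 = 10^(−1.25) × 1190×10^-6 = 6.692×10^-5 mol/kg
α₀ = 1/(1 + K1/[H⁺] + K1K2/[H⁺]²) = 1/(1 + 10^+1.75 + 10^+0.45) = 0.01665
DIC = [CO2*]/α₀ = 6.692×10^-5 / 0.01665 = 4.019 mmol/kg
[CO3²⁻] = α₂·DIC; α₂ = 0.04693, so [CO3²⁻] = 0.04693 × 4.019 = 0.189 mmol/kg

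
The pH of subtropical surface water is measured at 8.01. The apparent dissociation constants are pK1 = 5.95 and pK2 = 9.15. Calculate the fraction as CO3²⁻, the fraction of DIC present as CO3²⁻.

α₂ = 0.0670

α₂ = 1 / (1 + [H⁺]/K2 + [H⁺]²/(K1K2)) = 1 / (1 + 10^+1.14 + 10^-0.92)
   = 1 / (1 + 13.804 + 0.12023) = 1/14.924 = 0.06701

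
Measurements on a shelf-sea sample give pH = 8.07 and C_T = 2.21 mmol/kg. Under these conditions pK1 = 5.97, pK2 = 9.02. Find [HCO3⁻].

[HCO3⁻] = 1.97 mmol/kg

α₁ = 1 / (1 + [H⁺]/K1 + K2/[H⁺]) = 1 / (1 + 10^-2.10 + 10^-0.95)
   = 1 / (1 + 0.0079433 + 0.11220) = 1/1.1201 = 0.8927
[HCO3⁻] = α₁ × DIC = 0.8927 × 2.21 = 1.97 mmol/kg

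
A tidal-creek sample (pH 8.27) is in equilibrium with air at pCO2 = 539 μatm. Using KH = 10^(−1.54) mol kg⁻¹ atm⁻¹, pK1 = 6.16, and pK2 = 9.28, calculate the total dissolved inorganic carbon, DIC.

DIC = 2.21 mmol/kg

[CO2*] = KH · pCO2 = 10^(−1.54) × 539×10^-6 = 1.554×10^-5 mol/kg
α₀ = 1/(1 + K1/[H⁺] + K1K2/[H⁺]²) = 1/(1 + 10^+2.11 + 10^+1.10) = 0.007022
DIC = [CO2*]/α₀ = 1.554×10^-5 / 0.007022 = 2.21 mmol/kg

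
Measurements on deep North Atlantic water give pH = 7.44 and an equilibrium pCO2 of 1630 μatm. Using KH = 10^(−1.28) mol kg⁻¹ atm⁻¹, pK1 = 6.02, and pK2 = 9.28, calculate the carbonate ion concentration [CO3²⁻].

[CO2*] = KH · pCO2 = 10^(−1.28) × 1630×10^-6 = 8.554×10^-5 mol/kg
α₀ = 1/(1 + K1/[H⁺] + K1K2/[H⁺]²) = 1/(1 + 10^+1.42 + 10^-0.42) = 0.03612
DIC = [CO2*]/α₀ = 8.554×10^-5 / 0.03612 = 2.368 mmol/kg
[CO3²⁻] = α₂·DIC; α₂ = 0.01373, so [CO3²⁻] = 0.01373 × 2.368 = 0.0325 mmol/kg

[CO3²⁻] = 0.0325 mmol/kg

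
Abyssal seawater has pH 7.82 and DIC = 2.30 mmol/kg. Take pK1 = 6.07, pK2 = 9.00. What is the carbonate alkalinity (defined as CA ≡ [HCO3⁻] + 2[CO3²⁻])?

CA = 2.40 mmol/kg

CA = [HCO3⁻] + 2[CO3²⁻] = (α₁ + 2α₂)·DIC
At pH 7.82: [H⁺]/K1 = 10^-1.75 = 0.017783, K2/[H⁺] = 10^-1.18 = 0.066069
α₁ = 1/(1 + 0.017783 + 0.066069) = 1/1.0839 = 0.9226; α₂ = α₁·K2/[H⁺] = 0.06096
α₁ + 2α₂ = 1.0446
CA = 1.0446 × 2.30 = 2.40 mmol/kg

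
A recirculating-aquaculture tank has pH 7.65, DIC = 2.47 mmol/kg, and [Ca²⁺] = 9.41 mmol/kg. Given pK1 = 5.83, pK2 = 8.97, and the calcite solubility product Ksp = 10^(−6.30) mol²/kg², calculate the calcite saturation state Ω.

Ω = 2.09

α₂ = 1 / (1 + [H⁺]/K2 + [H⁺]²/(K1K2)) = 1 / (1 + 10^+1.32 + 10^-0.50)
   = 1 / (1 + 20.893 + 0.31623) = 1/22.209 = 0.04503
[CO3²⁻] = α₂ × DIC = 0.04503 × 2.47 = 0.1112 mmol/kg
Ksp = 10^(−6.30) = 5.012×10^-7
Ω = [Ca²⁺][CO3²⁻]/Ksp = (9.41×10^-3)(1.112×10^-4) / 5.012×10^-7 = 2.09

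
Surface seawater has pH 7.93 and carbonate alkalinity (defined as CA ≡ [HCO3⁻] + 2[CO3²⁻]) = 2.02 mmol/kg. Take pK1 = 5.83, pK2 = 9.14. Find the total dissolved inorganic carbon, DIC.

DIC = 1.92 mmol/kg

CA = [HCO3⁻] + 2[CO3²⁻] = (α₁ + 2α₂)·DIC
At pH 7.93: [H⁺]/K1 = 10^-2.10 = 0.0079433, K2/[H⁺] = 10^-1.21 = 0.061660
α₁ = 1/(1 + 0.0079433 + 0.061660) = 1/1.0696 = 0.9349; α₂ = α₁·K2/[H⁺] = 0.05765
α₁ + 2α₂ = 1.0502
DIC = CA / (α₁ + 2α₂) = 2.02 / 1.0502 = 1.92 mmol/kg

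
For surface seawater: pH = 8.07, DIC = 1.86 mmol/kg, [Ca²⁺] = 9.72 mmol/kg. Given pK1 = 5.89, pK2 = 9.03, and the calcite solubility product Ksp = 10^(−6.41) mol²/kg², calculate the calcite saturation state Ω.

Ω = 4.56

α₂ = 1 / (1 + [H⁺]/K2 + [H⁺]²/(K1K2)) = 1 / (1 + 10^+0.96 + 10^-1.22)
   = 1 / (1 + 9.1201 + 0.060256) = 1/10.180 = 0.09823
[CO3²⁻] = α₂ × DIC = 0.09823 × 1.86 = 0.1827 mmol/kg
Ksp = 10^(−6.41) = 3.890×10^-7
Ω = [Ca²⁺][CO3²⁻]/Ksp = (9.72×10^-3)(1.827×10^-4) / 3.890×10^-7 = 4.56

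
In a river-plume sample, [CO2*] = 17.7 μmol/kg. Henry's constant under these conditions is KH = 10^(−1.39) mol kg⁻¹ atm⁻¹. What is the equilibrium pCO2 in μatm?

KH = 10^(−1.39) = 4.074×10^-2 mol kg⁻¹ atm⁻¹
pCO2 = [CO2*]/KH = 17.7×10^-6 / 4.074×10^-2 = 4.34×10^-4 atm = 434 μatm

pCO2 = 434 μatm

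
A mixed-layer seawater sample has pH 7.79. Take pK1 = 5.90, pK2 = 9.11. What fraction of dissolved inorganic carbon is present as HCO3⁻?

α₁ = 0.943

α₁ = 1 / (1 + [H⁺]/K1 + K2/[H⁺]) = 1 / (1 + 10^-1.89 + 10^-1.32)
   = 1 / (1 + 0.012882 + 0.047863) = 1/1.0607 = 0.9427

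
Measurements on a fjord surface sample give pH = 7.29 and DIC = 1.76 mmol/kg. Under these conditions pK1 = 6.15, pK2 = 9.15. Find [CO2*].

[CO2*] = 0.117 mmol/kg

α₀ = 1 / (1 + K1/[H⁺] + K1K2/[H⁺]²) = 1 / (1 + 10^+1.14 + 10^-0.72)
   = 1 / (1 + 13.804 + 0.19055) = 1/14.994 = 0.06669
[CO2*] = α₀ × DIC = 0.06669 × 1.76 = 0.117 mmol/kg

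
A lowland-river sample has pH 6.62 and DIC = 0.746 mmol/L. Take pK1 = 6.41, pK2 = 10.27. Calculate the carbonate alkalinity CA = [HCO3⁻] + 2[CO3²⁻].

CA = 0.462 mmol/L

CA = [HCO3⁻] + 2[CO3²⁻] = (α₁ + 2α₂)·DIC
At pH 6.62: [H⁺]/K1 = 10^-0.21 = 0.61660, K2/[H⁺] = 10^-3.65 = 0.00022387
α₁ = 1/(1 + 0.61660 + 0.00022387) = 1/1.6168 = 0.6185; α₂ = α₁·K2/[H⁺] = 0.0001385
α₁ + 2α₂ = 0.6188
CA = 0.6188 × 0.746 = 0.462 mmol/L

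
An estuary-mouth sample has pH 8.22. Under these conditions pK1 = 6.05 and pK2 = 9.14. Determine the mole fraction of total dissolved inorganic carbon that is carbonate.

α₂ = 1 / (1 + [H⁺]/K2 + [H⁺]²/(K1K2)) = 1 / (1 + 10^+0.92 + 10^-1.25)
   = 1 / (1 + 8.3176 + 0.056234) = 1/9.3739 = 0.1067

α₂ = 0.107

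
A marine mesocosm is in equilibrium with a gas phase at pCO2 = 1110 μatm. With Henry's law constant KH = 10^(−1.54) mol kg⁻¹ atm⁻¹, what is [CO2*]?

[CO2*] = 32.0 μmol/kg

KH = 10^(−1.54) = 2.884×10^-2 mol kg⁻¹ atm⁻¹
[CO2*] = KH · pCO2 = 2.884×10^-2 × 1110×10^-6 atm = 3.20×10^-5 mol/kg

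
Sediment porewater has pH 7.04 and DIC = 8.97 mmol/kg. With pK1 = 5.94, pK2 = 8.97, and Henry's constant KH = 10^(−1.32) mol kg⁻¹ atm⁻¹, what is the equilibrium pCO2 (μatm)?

α₀ = 1 / (1 + K1/[H⁺] + K1K2/[H⁺]²) = 1 / (1 + 10^+1.10 + 10^-0.83)
   = 1 / (1 + 12.589 + 0.14791) = 1/13.737 = 0.07280
[CO2*] = α₀ × DIC = 0.07280 × 8.97 = 0.6530 mmol/kg
pCO2 = [CO2*]/KH = 6.530×10^-4 / 4.786×10^-2 = 1.36×10^4 μatm

pCO2 = 1.36×10^4 μatm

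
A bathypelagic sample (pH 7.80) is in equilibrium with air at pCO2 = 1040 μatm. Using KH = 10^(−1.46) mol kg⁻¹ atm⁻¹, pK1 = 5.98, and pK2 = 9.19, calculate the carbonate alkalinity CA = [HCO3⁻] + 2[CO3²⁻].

CA = 2.58 mmol/kg

[CO2*] = KH · pCO2 = 10^(−1.46) × 1040×10^-6 = 3.606×10^-5 mol/kg
α₀ = 1/(1 + K1/[H⁺] + K1K2/[H⁺]²) = 1/(1 + 10^+1.82 + 10^+0.43) = 0.01433
DIC = [CO2*]/α₀ = 3.606×10^-5 / 0.01433 = 2.516 mmol/kg
CA = (α₁ + 2α₂)·DIC = (0.9471 + 2×0.03858) × 2.516 = 2.58 mmol/kg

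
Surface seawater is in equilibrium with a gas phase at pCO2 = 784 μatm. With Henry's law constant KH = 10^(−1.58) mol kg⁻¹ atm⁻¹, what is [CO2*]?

[CO2*] = 20.6 μmol/kg

KH = 10^(−1.58) = 2.630×10^-2 mol kg⁻¹ atm⁻¹
[CO2*] = KH · pCO2 = 2.630×10^-2 × 784×10^-6 atm = 2.06×10^-5 mol/kg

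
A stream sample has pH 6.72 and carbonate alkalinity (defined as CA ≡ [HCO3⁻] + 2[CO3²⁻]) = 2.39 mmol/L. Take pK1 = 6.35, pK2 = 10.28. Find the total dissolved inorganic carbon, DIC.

CA = [HCO3⁻] + 2[CO3²⁻] = (α₁ + 2α₂)·DIC
At pH 6.72: [H⁺]/K1 = 10^-0.37 = 0.42658, K2/[H⁺] = 10^-3.56 = 0.00027542
α₁ = 1/(1 + 0.42658 + 0.00027542) = 1/1.4269 = 0.7008; α₂ = α₁·K2/[H⁺] = 0.0001930
α₁ + 2α₂ = 0.7012
DIC = CA / (α₁ + 2α₂) = 2.39 / 0.7012 = 3.41 mmol/L

DIC = 3.41 mmol/L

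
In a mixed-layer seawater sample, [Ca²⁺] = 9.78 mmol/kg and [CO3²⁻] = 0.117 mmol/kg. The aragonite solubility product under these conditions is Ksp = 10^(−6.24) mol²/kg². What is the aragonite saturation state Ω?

Ω = 1.99

Ksp = 10^(−6.24) = 5.754×10^-7
Ω = [Ca²⁺][CO3²⁻]/Ksp = (9.78×10^-3)(0.117×10^-3) / 5.754×10^-7 = 1.99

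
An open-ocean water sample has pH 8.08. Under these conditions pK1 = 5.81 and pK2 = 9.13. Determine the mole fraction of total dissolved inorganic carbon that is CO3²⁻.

α₂ = 1 / (1 + [H⁺]/K2 + [H⁺]²/(K1K2)) = 1 / (1 + 10^+1.05 + 10^-1.22)
   = 1 / (1 + 11.220 + 0.060256) = 1/12.280 = 0.08143

α₂ = 0.0814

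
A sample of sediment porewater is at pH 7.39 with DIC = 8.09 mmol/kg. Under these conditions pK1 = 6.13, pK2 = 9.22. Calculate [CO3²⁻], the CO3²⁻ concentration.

α₂ = 1 / (1 + [H⁺]/K2 + [H⁺]²/(K1K2)) = 1 / (1 + 10^+1.83 + 10^+0.57)
   = 1 / (1 + 67.608 + 3.7154) = 1/72.324 = 0.01383
[CO3²⁻] = α₂ × DIC = 0.01383 × 8.09 = 0.112 mmol/kg

[CO3²⁻] = 0.112 mmol/kg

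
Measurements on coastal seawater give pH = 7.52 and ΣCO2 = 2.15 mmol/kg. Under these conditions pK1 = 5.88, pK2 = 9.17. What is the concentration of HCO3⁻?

α₁ = 1 / (1 + [H⁺]/K1 + K2/[H⁺]) = 1 / (1 + 10^-1.64 + 10^-1.65)
   = 1 / (1 + 0.022909 + 0.022387) = 1/1.0453 = 0.9567
[HCO3⁻] = α₁ × DIC = 0.9567 × 2.15 = 2.06 mmol/kg

[HCO3⁻] = 2.06 mmol/kg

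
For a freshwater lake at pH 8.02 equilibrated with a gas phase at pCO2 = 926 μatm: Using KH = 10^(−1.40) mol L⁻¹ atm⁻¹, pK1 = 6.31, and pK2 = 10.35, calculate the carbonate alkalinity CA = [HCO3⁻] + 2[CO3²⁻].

CA = 1.91 mmol/L

[CO2*] = KH · pCO2 = 10^(−1.40) × 926×10^-6 = 3.686×10^-5 mol/L
α₀ = 1/(1 + K1/[H⁺] + K1K2/[H⁺]²) = 1/(1 + 10^+1.71 + 10^-0.62) = 0.01904
DIC = [CO2*]/α₀ = 3.686×10^-5 / 0.01904 = 1.936 mmol/L
CA = (α₁ + 2α₂)·DIC = (0.9764 + 2×0.004567) × 1.936 = 1.91 mmol/L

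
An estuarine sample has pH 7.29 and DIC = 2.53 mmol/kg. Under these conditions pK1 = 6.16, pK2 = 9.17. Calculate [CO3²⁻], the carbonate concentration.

[CO3²⁻] = 0.0307 mmol/kg

α₂ = 1 / (1 + [H⁺]/K2 + [H⁺]²/(K1K2)) = 1 / (1 + 10^+1.88 + 10^+0.75)
   = 1 / (1 + 75.858 + 5.6234) = 1/82.481 = 0.01212
[CO3²⁻] = α₂ × DIC = 0.01212 × 2.53 = 0.0307 mmol/kg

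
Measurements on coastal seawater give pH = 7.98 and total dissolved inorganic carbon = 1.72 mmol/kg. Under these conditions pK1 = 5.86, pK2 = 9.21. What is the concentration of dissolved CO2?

[CO2*] = 12.2 μmol/kg

α₀ = 1 / (1 + K1/[H⁺] + K1K2/[H⁺]²) = 1 / (1 + 10^+2.12 + 10^+0.89)
   = 1 / (1 + 131.83 + 7.7625) = 1/140.59 = 0.007113
[CO2*] = α₀ × DIC = 0.007113 × 1.72 = 0.0122 mmol/kg = 12.2 μmol/kg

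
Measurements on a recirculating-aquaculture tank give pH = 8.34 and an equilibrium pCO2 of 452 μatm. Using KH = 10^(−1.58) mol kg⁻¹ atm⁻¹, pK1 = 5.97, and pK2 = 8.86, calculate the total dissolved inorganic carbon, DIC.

[CO2*] = KH · pCO2 = 10^(−1.58) × 452×10^-6 = 1.189×10^-5 mol/kg
α₀ = 1/(1 + K1/[H⁺] + K1K2/[H⁺]²) = 1/(1 + 10^+2.37 + 10^+1.85) = 0.003266
DIC = [CO2*]/α₀ = 1.189×10^-5 / 0.003266 = 3.64 mmol/kg

DIC = 3.64 mmol/kg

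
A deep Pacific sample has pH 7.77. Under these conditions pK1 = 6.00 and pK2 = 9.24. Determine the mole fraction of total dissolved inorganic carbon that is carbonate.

α₂ = 1 / (1 + [H⁺]/K2 + [H⁺]²/(K1K2)) = 1 / (1 + 10^+1.47 + 10^-0.30)
   = 1 / (1 + 29.512 + 0.50119) = 1/31.013 = 0.03224

α₂ = 0.0322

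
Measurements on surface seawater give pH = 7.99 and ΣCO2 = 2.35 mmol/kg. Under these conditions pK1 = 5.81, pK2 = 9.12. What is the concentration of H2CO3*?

[CO2*] = 14.4 μmol/kg

α₀ = 1 / (1 + K1/[H⁺] + K1K2/[H⁺]²) = 1 / (1 + 10^+2.18 + 10^+1.05)
   = 1 / (1 + 151.36 + 11.220) = 1/163.58 = 0.006113
[CO2*] = α₀ × DIC = 0.006113 × 2.35 = 0.0144 mmol/kg = 14.4 μmol/kg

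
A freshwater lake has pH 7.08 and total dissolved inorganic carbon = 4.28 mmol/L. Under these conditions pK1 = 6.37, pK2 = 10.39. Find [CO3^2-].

[CO3²⁻] = 1.75 μmol/L

α₂ = 1 / (1 + [H⁺]/K2 + [H⁺]²/(K1K2)) = 1 / (1 + 10^+3.31 + 10^+2.60)
   = 1 / (1 + 2041.7 + 398.11) = 1/2440.8 = 0.0004097
[CO3²⁻] = α₂ × DIC = 0.0004097 × 4.28 = 0.00175 mmol/L = 1.75 μmol/L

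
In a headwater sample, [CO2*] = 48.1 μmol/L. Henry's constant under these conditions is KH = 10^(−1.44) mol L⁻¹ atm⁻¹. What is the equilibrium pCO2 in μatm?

KH = 10^(−1.44) = 3.631×10^-2 mol L⁻¹ atm⁻¹
pCO2 = [CO2*]/KH = 48.1×10^-6 / 3.631×10^-2 = 1.32×10^-3 atm = 1320 μatm

pCO2 = 1320 μatm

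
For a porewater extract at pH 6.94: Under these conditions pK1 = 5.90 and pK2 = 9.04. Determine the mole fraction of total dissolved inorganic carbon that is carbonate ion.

α₂ = 1 / (1 + [H⁺]/K2 + [H⁺]²/(K1K2)) = 1 / (1 + 10^+2.10 + 10^+1.06)
   = 1 / (1 + 125.89 + 11.482) = 1/138.37 = 0.007227

α₂ = 0.00723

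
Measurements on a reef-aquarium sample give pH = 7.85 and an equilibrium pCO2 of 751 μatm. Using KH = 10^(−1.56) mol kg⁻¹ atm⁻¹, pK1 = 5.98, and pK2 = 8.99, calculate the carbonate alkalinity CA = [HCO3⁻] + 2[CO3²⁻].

CA = 1.76 mmol/kg

[CO2*] = KH · pCO2 = 10^(−1.56) × 751×10^-6 = 2.068×10^-5 mol/kg
α₀ = 1/(1 + K1/[H⁺] + K1K2/[H⁺]²) = 1/(1 + 10^+1.87 + 10^+0.73) = 0.01242
DIC = [CO2*]/α₀ = 2.068×10^-5 / 0.01242 = 1.665 mmol/kg
CA = (α₁ + 2α₂)·DIC = (0.9209 + 2×0.06671) × 1.665 = 1.76 mmol/kg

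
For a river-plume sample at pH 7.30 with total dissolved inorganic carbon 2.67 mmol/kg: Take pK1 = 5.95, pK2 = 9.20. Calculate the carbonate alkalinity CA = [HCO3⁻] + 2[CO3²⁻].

CA = [HCO3⁻] + 2[CO3²⁻] = (α₁ + 2α₂)·DIC
At pH 7.30: [H⁺]/K1 = 10^-1.35 = 0.044668, K2/[H⁺] = 10^-1.90 = 0.012589
α₁ = 1/(1 + 0.044668 + 0.012589) = 1/1.0573 = 0.9458; α₂ = α₁·K2/[H⁺] = 0.01191
α₁ + 2α₂ = 0.9697
CA = 0.9697 × 2.67 = 2.59 mmol/kg

CA = 2.59 mmol/kg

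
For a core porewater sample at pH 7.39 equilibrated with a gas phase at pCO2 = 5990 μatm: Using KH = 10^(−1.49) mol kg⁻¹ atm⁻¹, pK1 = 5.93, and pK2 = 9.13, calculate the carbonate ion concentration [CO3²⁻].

[CO3²⁻] = 0.102 mmol/kg

[CO2*] = KH · pCO2 = 10^(−1.49) × 5990×10^-6 = 1.938×10^-4 mol/kg
α₀ = 1/(1 + K1/[H⁺] + K1K2/[H⁺]²) = 1/(1 + 10^+1.46 + 10^-0.28) = 0.03293
DIC = [CO2*]/α₀ = 1.938×10^-4 / 0.03293 = 5.886 mmol/kg
[CO3²⁻] = α₂·DIC; α₂ = 0.01728, so [CO3²⁻] = 0.01728 × 5.886 = 0.102 mmol/kg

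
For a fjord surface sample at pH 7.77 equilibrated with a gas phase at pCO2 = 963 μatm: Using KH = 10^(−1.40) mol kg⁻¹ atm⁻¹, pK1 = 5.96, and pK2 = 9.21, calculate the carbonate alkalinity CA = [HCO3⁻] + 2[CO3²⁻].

CA = 2.66 mmol/kg

[CO2*] = KH · pCO2 = 10^(−1.40) × 963×10^-6 = 3.834×10^-5 mol/kg
α₀ = 1/(1 + K1/[H⁺] + K1K2/[H⁺]²) = 1/(1 + 10^+1.81 + 10^+0.37) = 0.01473
DIC = [CO2*]/α₀ = 3.834×10^-5 / 0.01473 = 2.604 mmol/kg
CA = (α₁ + 2α₂)·DIC = (0.9508 + 2×0.03452) × 2.604 = 2.66 mmol/kg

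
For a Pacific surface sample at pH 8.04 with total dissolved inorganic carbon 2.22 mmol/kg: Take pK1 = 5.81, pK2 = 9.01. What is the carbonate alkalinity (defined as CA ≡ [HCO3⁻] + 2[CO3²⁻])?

CA = 2.42 mmol/kg

CA = [HCO3⁻] + 2[CO3²⁻] = (α₁ + 2α₂)·DIC
At pH 8.04: [H⁺]/K1 = 10^-2.23 = 0.0058884, K2/[H⁺] = 10^-0.97 = 0.10715
α₁ = 1/(1 + 0.0058884 + 0.10715) = 1/1.1130 = 0.8984; α₂ = α₁·K2/[H⁺] = 0.09627
α₁ + 2α₂ = 1.0910
CA = 1.0910 × 2.22 = 2.42 mmol/kg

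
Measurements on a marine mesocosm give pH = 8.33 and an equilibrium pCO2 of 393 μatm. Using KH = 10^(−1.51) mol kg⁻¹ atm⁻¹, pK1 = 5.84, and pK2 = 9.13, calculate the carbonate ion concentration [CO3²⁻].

[CO2*] = KH · pCO2 = 10^(−1.51) × 393×10^-6 = 1.214×10^-5 mol/kg
α₀ = 1/(1 + K1/[H⁺] + K1K2/[H⁺]²) = 1/(1 + 10^+2.49 + 10^+1.69) = 0.002785
DIC = [CO2*]/α₀ = 1.214×10^-5 / 0.002785 = 4.360 mmol/kg
[CO3²⁻] = α₂·DIC; α₂ = 0.1364, so [CO3²⁻] = 0.1364 × 4.360 = 0.595 mmol/kg

[CO3²⁻] = 0.595 mmol/kg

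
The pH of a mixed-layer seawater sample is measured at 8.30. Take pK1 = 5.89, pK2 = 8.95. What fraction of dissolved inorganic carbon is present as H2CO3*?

α₀ = 0.00317

α₀ = 1 / (1 + K1/[H⁺] + K1K2/[H⁺]²) = 1 / (1 + 10^+2.41 + 10^+1.76)
   = 1 / (1 + 257.04 + 57.544) = 1/315.58 = 0.003169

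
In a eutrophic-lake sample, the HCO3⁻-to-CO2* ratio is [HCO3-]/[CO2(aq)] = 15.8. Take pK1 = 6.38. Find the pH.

pH = 7.58

From K1 = [H⁺][HCO3-]/[CO2(aq)]:  pH = pK1 + log₁₀([HCO3-]/[CO2(aq)])
log₁₀(15.8) = +1.199
pH = 6.38 + (+1.199) = 7.58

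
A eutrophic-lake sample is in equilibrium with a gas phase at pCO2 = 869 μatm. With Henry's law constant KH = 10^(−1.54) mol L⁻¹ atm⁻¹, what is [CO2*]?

[CO2*] = 25.1 μmol/L

KH = 10^(−1.54) = 2.884×10^-2 mol L⁻¹ atm⁻¹
[CO2*] = KH · pCO2 = 2.884×10^-2 × 869×10^-6 atm = 2.51×10^-5 mol/L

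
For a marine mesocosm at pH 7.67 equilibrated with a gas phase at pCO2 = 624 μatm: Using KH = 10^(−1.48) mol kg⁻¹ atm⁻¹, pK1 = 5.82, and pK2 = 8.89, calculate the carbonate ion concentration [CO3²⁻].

[CO2*] = KH · pCO2 = 10^(−1.48) × 624×10^-6 = 2.066×10^-5 mol/kg
α₀ = 1/(1 + K1/[H⁺] + K1K2/[H⁺]²) = 1/(1 + 10^+1.85 + 10^+0.63) = 0.01315
DIC = [CO2*]/α₀ = 2.066×10^-5 / 0.01315 = 1.572 mmol/kg
[CO3²⁻] = α₂·DIC; α₂ = 0.05608, so [CO3²⁻] = 0.05608 × 1.572 = 0.0881 mmol/kg

[CO3²⁻] = 0.0881 mmol/kg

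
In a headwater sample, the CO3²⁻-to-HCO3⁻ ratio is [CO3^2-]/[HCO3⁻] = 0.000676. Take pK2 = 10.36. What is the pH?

pH = 7.19

From K2 = [H⁺][CO3^2-]/[HCO3⁻]:  pH = pK2 + log₁₀([CO3^2-]/[HCO3⁻])
log₁₀(0.000676) = -3.170
pH = 10.36 + (-3.170) = 7.19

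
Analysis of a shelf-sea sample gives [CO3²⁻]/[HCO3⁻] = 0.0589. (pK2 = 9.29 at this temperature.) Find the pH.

pH = 8.06

From K2 = [H⁺][CO3²⁻]/[HCO3⁻]:  pH = pK2 + log₁₀([CO3²⁻]/[HCO3⁻])
log₁₀(0.0589) = -1.230
pH = 9.29 + (-1.230) = 8.06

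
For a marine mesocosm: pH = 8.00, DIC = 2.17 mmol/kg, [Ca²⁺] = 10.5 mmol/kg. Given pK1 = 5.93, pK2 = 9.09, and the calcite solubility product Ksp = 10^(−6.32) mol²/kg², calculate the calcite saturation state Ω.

α₂ = 1 / (1 + [H⁺]/K2 + [H⁺]²/(K1K2)) = 1 / (1 + 10^+1.09 + 10^-0.98)
   = 1 / (1 + 12.303 + 0.10471) = 1/13.407 = 0.07459
[CO3²⁻] = α₂ × DIC = 0.07459 × 2.17 = 0.1619 mmol/kg
Ksp = 10^(−6.32) = 4.786×10^-7
Ω = [Ca²⁺][CO3²⁻]/Ksp = (10.5×10^-3)(1.619×10^-4) / 4.786×10^-7 = 3.55

Ω = 3.55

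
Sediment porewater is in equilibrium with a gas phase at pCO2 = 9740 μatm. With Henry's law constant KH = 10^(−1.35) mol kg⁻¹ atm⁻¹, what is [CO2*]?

[CO2*] = 435 μmol/kg

KH = 10^(−1.35) = 4.467×10^-2 mol kg⁻¹ atm⁻¹
[CO2*] = KH · pCO2 = 4.467×10^-2 × 9740×10^-6 atm = 4.35×10^-4 mol/kg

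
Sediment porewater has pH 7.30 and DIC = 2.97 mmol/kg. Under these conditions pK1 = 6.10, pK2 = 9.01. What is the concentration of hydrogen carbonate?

[HCO3⁻] = 2.74 mmol/kg

α₁ = 1 / (1 + [H⁺]/K1 + K2/[H⁺]) = 1 / (1 + 10^-1.20 + 10^-1.71)
   = 1 / (1 + 0.063096 + 0.019498) = 1/1.0826 = 0.9237
[HCO3⁻] = α₁ × DIC = 0.9237 × 2.97 = 2.74 mmol/kg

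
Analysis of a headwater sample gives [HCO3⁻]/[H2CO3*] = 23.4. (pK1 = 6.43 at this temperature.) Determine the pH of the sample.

From K1 = [H⁺][HCO3⁻]/[H2CO3*]:  pH = pK1 + log₁₀([HCO3⁻]/[H2CO3*])
log₁₀(23.4) = +1.369
pH = 6.43 + (+1.369) = 7.80

pH = 7.80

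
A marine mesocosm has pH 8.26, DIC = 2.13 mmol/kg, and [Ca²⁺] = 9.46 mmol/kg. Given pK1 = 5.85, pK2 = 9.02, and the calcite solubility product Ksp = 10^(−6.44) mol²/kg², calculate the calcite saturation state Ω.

Ω = 8.19

α₂ = 1 / (1 + [H⁺]/K2 + [H⁺]²/(K1K2)) = 1 / (1 + 10^+0.76 + 10^-1.65)
   = 1 / (1 + 5.7544 + 0.022387) = 1/6.7768 = 0.1476
[CO3²⁻] = α₂ × DIC = 0.1476 × 2.13 = 0.3143 mmol/kg
Ksp = 10^(−6.44) = 3.631×10^-7
Ω = [Ca²⁺][CO3²⁻]/Ksp = (9.46×10^-3)(3.143×10^-4) / 3.631×10^-7 = 8.19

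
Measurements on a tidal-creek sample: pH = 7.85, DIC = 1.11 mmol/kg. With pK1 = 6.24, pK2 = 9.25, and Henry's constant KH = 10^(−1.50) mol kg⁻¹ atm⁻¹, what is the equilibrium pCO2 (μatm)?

α₀ = 1 / (1 + K1/[H⁺] + K1K2/[H⁺]²) = 1 / (1 + 10^+1.61 + 10^+0.21)
   = 1 / (1 + 40.738 + 1.6218) = 1/43.360 = 0.02306
[CO2*] = α₀ × DIC = 0.02306 × 1.11 = 0.02560 mmol/kg
pCO2 = [CO2*]/KH = 2.560×10^-5 / 3.162×10^-2 = 810 μatm

pCO2 = 810 μatm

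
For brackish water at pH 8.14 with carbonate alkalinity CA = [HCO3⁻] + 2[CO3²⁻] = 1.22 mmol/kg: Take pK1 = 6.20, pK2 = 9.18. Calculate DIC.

CA = [HCO3⁻] + 2[CO3²⁻] = (α₁ + 2α₂)·DIC
At pH 8.14: [H⁺]/K1 = 10^-1.94 = 0.011482, K2/[H⁺] = 10^-1.04 = 0.091201
α₁ = 1/(1 + 0.011482 + 0.091201) = 1/1.1027 = 0.9069; α₂ = α₁·K2/[H⁺] = 0.08271
α₁ + 2α₂ = 1.0723
DIC = CA / (α₁ + 2α₂) = 1.22 / 1.0723 = 1.14 mmol/kg

DIC = 1.14 mmol/kg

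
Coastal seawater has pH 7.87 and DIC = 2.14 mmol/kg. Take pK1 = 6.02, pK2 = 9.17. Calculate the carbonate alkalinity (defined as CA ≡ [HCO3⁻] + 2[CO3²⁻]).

CA = 2.21 mmol/kg

CA = [HCO3⁻] + 2[CO3²⁻] = (α₁ + 2α₂)·DIC
At pH 7.87: [H⁺]/K1 = 10^-1.85 = 0.014125, K2/[H⁺] = 10^-1.30 = 0.050119
α₁ = 1/(1 + 0.014125 + 0.050119) = 1/1.0642 = 0.9396; α₂ = α₁·K2/[H⁺] = 0.04709
α₁ + 2α₂ = 1.0338
CA = 1.0338 × 2.14 = 2.21 mmol/kg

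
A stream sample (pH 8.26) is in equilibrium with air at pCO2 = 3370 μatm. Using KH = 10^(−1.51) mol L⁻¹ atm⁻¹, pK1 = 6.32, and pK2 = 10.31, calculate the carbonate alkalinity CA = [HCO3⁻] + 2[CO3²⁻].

CA = 9.23 mmol/L

[CO2*] = KH · pCO2 = 10^(−1.51) × 3370×10^-6 = 1.041×10^-4 mol/L
α₀ = 1/(1 + K1/[H⁺] + K1K2/[H⁺]²) = 1/(1 + 10^+1.94 + 10^-0.11) = 0.01125
DIC = [CO2*]/α₀ = 1.041×10^-4 / 0.01125 = 9.255 mmol/L
CA = (α₁ + 2α₂)·DIC = (0.9800 + 2×0.008734) × 9.255 = 9.23 mmol/L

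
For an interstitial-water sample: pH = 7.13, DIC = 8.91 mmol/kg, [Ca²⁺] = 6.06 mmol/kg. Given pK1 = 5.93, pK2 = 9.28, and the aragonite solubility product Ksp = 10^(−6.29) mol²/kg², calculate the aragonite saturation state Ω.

α₂ = 1 / (1 + [H⁺]/K2 + [H⁺]²/(K1K2)) = 1 / (1 + 10^+2.15 + 10^+0.95)
   = 1 / (1 + 141.25 + 8.9125) = 1/151.17 = 0.006615
[CO3²⁻] = α₂ × DIC = 0.006615 × 8.91 = 0.05894 mmol/kg
Ksp = 10^(−6.29) = 5.129×10^-7
Ω = [Ca²⁺][CO3²⁻]/Ksp = (6.06×10^-3)(5.894×10^-5) / 5.129×10^-7 = 0.696

Ω = 0.696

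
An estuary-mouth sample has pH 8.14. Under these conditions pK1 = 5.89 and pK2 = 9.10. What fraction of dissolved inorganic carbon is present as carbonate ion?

α₂ = 1 / (1 + [H⁺]/K2 + [H⁺]²/(K1K2)) = 1 / (1 + 10^+0.96 + 10^-1.29)
   = 1 / (1 + 9.1201 + 0.051286) = 1/10.171 = 0.09831

α₂ = 0.0983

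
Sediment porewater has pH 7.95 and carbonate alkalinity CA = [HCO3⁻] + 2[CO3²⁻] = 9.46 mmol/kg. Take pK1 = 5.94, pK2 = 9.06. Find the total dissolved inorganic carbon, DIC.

CA = [HCO3⁻] + 2[CO3²⁻] = (α₁ + 2α₂)·DIC
At pH 7.95: [H⁺]/K1 = 10^-2.01 = 0.0097724, K2/[H⁺] = 10^-1.11 = 0.077625
α₁ = 1/(1 + 0.0097724 + 0.077625) = 1/1.0874 = 0.9196; α₂ = α₁·K2/[H⁺] = 0.07139
α₁ + 2α₂ = 1.0624
DIC = CA / (α₁ + 2α₂) = 9.46 / 1.0624 = 8.90 mmol/kg

DIC = 8.90 mmol/kg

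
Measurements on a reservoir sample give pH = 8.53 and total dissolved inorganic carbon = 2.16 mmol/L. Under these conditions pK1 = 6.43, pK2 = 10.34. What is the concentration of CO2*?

α₀ = 1 / (1 + K1/[H⁺] + K1K2/[H⁺]²) = 1 / (1 + 10^+2.10 + 10^+0.29)
   = 1 / (1 + 125.89 + 1.9498) = 1/128.84 = 0.007761
[CO2*] = α₀ × DIC = 0.007761 × 2.16 = 0.0168 mmol/L = 16.8 μmol/L

[CO2*] = 16.8 μmol/L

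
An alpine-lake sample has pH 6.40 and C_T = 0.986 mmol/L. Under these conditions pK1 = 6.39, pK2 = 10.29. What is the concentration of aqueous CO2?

[CO2*] = 0.487 mmol/L

α₀ = 1 / (1 + K1/[H⁺] + K1K2/[H⁺]²) = 1 / (1 + 10^+0.01 + 10^-3.88)
   = 1 / (1 + 1.0233 + 0.00013183) = 1/2.0234 = 0.4942
[CO2*] = α₀ × DIC = 0.4942 × 0.986 = 0.487 mmol/L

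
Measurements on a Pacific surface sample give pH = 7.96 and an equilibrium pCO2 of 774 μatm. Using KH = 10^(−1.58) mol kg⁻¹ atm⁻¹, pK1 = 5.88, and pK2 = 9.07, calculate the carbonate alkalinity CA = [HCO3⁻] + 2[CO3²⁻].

CA = 2.83 mmol/kg

[CO2*] = KH · pCO2 = 10^(−1.58) × 774×10^-6 = 2.036×10^-5 mol/kg
α₀ = 1/(1 + K1/[H⁺] + K1K2/[H⁺]²) = 1/(1 + 10^+2.08 + 10^+0.97) = 0.007659
DIC = [CO2*]/α₀ = 2.036×10^-5 / 0.007659 = 2.658 mmol/kg
CA = (α₁ + 2α₂)·DIC = (0.9209 + 2×0.07148) × 2.658 = 2.83 mmol/kg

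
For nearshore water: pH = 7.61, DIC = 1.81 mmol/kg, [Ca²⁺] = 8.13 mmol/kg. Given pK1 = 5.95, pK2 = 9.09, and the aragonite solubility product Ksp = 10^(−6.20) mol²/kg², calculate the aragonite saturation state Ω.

α₂ = 1 / (1 + [H⁺]/K2 + [H⁺]²/(K1K2)) = 1 / (1 + 10^+1.48 + 10^-0.18)
   = 1 / (1 + 30.200 + 0.66069) = 1/31.860 = 0.03139
[CO3²⁻] = α₂ × DIC = 0.03139 × 1.81 = 0.05681 mmol/kg
Ksp = 10^(−6.20) = 6.310×10^-7
Ω = [Ca²⁺][CO3²⁻]/Ksp = (8.13×10^-3)(5.681×10^-5) / 6.310×10^-7 = 0.732

Ω = 0.732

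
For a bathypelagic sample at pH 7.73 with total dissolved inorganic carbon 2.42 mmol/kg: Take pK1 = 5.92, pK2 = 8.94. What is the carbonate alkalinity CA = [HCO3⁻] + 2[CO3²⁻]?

CA = [HCO3⁻] + 2[CO3²⁻] = (α₁ + 2α₂)·DIC
At pH 7.73: [H⁺]/K1 = 10^-1.81 = 0.015488, K2/[H⁺] = 10^-1.21 = 0.061660
α₁ = 1/(1 + 0.015488 + 0.061660) = 1/1.0771 = 0.9284; α₂ = α₁·K2/[H⁺] = 0.05724
α₁ + 2α₂ = 1.0429
CA = 1.0429 × 2.42 = 2.52 mmol/kg

CA = 2.52 mmol/kg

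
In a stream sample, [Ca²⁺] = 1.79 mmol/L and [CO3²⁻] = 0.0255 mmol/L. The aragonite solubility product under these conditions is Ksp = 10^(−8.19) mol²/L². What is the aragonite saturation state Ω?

Ω = 7.07

Ksp = 10^(−8.19) = 6.457×10^-9
Ω = [Ca²⁺][CO3²⁻]/Ksp = (1.79×10^-3)(0.0255×10^-3) / 6.457×10^-9 = 7.07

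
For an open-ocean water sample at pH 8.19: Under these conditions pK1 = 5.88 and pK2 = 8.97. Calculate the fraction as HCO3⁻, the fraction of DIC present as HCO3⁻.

α₁ = 1 / (1 + [H⁺]/K1 + K2/[H⁺]) = 1 / (1 + 10^-2.31 + 10^-0.78)
   = 1 / (1 + 0.0048978 + 0.16596) = 1/1.1709 = 0.8541

α₁ = 0.854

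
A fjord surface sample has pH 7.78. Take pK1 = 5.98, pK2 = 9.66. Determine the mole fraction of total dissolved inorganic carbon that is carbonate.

α₂ = 0.0128

α₂ = 1 / (1 + [H⁺]/K2 + [H⁺]²/(K1K2)) = 1 / (1 + 10^+1.88 + 10^+0.08)
   = 1 / (1 + 75.858 + 1.2023) = 1/78.060 = 0.01281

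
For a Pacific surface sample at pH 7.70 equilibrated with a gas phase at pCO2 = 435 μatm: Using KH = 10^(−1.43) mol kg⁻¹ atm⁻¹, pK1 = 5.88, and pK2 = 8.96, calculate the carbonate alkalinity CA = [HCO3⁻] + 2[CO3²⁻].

CA = 1.19 mmol/kg

[CO2*] = KH · pCO2 = 10^(−1.43) × 435×10^-6 = 1.616×10^-5 mol/kg
α₀ = 1/(1 + K1/[H⁺] + K1K2/[H⁺]²) = 1/(1 + 10^+1.82 + 10^+0.56) = 0.01414
DIC = [CO2*]/α₀ = 1.616×10^-5 / 0.01414 = 1.143 mmol/kg
CA = (α₁ + 2α₂)·DIC = (0.9345 + 2×0.05135) × 1.143 = 1.19 mmol/kg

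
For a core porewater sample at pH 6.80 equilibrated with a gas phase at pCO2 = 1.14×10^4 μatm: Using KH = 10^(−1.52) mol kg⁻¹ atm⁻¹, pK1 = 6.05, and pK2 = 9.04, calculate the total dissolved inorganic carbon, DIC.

[CO2*] = KH · pCO2 = 10^(−1.52) × 1.14×10^4×10^-6 = 3.443×10^-4 mol/kg
α₀ = 1/(1 + K1/[H⁺] + K1K2/[H⁺]²) = 1/(1 + 10^+0.75 + 10^-1.49) = 0.1502
DIC = [CO2*]/α₀ = 3.443×10^-4 / 0.1502 = 2.29 mmol/kg

DIC = 2.29 mmol/kg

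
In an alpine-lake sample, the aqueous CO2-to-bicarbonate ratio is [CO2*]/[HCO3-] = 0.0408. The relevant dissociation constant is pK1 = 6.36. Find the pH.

From K1 = [H⁺][HCO3-]/[CO2*]:  pH = pK1 − log₁₀([CO2*]/[HCO3-])
log₁₀(0.0408) = -1.389
pH = 6.36 − (-1.389) = 7.75

pH = 7.75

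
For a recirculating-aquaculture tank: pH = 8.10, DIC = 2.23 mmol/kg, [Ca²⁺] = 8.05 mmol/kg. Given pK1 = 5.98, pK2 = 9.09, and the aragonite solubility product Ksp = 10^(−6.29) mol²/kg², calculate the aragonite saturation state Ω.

α₂ = 1 / (1 + [H⁺]/K2 + [H⁺]²/(K1K2)) = 1 / (1 + 10^+0.99 + 10^-1.13)
   = 1 / (1 + 9.7724 + 0.074131) = 1/10.847 = 0.09220
[CO3²⁻] = α₂ × DIC = 0.09220 × 2.23 = 0.2056 mmol/kg
Ksp = 10^(−6.29) = 5.129×10^-7
Ω = [Ca²⁺][CO3²⁻]/Ksp = (8.05×10^-3)(2.056×10^-4) / 5.129×10^-7 = 3.23

Ω = 3.23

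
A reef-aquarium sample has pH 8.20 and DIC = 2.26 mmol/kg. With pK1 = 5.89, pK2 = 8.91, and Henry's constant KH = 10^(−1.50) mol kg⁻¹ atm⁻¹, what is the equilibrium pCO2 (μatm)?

pCO2 = 292 μatm

α₀ = 1 / (1 + K1/[H⁺] + K1K2/[H⁺]²) = 1 / (1 + 10^+2.31 + 10^+1.60)
   = 1 / (1 + 204.17 + 39.811) = 1/244.98 = 0.004082
[CO2*] = α₀ × DIC = 0.004082 × 2.26 = 0.009225 mmol/kg = 9.225 μmol/kg
pCO2 = [CO2*]/KH = 9.225×10^-6 / 3.162×10^-2 = 292 μatm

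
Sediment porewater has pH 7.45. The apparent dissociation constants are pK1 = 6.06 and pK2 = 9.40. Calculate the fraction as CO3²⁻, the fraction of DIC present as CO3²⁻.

α₂ = 1 / (1 + [H⁺]/K2 + [H⁺]²/(K1K2)) = 1 / (1 + 10^+1.95 + 10^+0.56)
   = 1 / (1 + 89.125 + 3.6308) = 1/93.756 = 0.01067

α₂ = 0.0107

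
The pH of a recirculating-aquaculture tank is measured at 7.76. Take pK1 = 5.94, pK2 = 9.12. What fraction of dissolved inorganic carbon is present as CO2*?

α₀ = 0.0143

α₀ = 1 / (1 + K1/[H⁺] + K1K2/[H⁺]²) = 1 / (1 + 10^+1.82 + 10^+0.46)
   = 1 / (1 + 66.069 + 2.8840) = 1/69.953 = 0.01430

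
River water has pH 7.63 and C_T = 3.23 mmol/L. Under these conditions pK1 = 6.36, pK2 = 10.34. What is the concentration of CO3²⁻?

α₂ = 1 / (1 + [H⁺]/K2 + [H⁺]²/(K1K2)) = 1 / (1 + 10^+2.71 + 10^+1.44)
   = 1 / (1 + 512.86 + 27.542) = 1/541.40 = 0.001847
[CO3²⁻] = α₂ × DIC = 0.001847 × 3.23 = 0.00597 mmol/L = 5.97 μmol/L

[CO3²⁻] = 5.97 μmol/L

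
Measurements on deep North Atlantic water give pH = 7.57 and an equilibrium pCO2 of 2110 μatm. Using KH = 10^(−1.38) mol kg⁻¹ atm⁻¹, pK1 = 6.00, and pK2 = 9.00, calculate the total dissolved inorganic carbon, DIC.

DIC = 3.48 mmol/kg

[CO2*] = KH · pCO2 = 10^(−1.38) × 2110×10^-6 = 8.796×10^-5 mol/kg
α₀ = 1/(1 + K1/[H⁺] + K1K2/[H⁺]²) = 1/(1 + 10^+1.57 + 10^+0.14) = 0.02529
DIC = [CO2*]/α₀ = 8.796×10^-5 / 0.02529 = 3.48 mmol/kg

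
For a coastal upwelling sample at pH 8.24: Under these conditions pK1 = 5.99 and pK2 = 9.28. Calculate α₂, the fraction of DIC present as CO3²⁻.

α₂ = 1 / (1 + [H⁺]/K2 + [H⁺]²/(K1K2)) = 1 / (1 + 10^+1.04 + 10^-1.21)
   = 1 / (1 + 10.965 + 0.061660) = 1/12.026 = 0.08315

α₂ = 0.0832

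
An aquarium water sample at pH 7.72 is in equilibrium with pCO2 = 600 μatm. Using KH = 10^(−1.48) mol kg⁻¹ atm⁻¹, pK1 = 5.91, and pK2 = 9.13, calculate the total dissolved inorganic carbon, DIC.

DIC = 1.35 mmol/kg

[CO2*] = KH · pCO2 = 10^(−1.48) × 600×10^-6 = 1.987×10^-5 mol/kg
α₀ = 1/(1 + K1/[H⁺] + K1K2/[H⁺]²) = 1/(1 + 10^+1.81 + 10^+0.40) = 0.01469
DIC = [CO2*]/α₀ = 1.987×10^-5 / 0.01469 = 1.35 mmol/kg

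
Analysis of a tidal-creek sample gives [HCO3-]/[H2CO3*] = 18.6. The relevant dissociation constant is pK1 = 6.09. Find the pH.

pH = 7.36

From K1 = [H⁺][HCO3-]/[H2CO3*]:  pH = pK1 + log₁₀([HCO3-]/[H2CO3*])
log₁₀(18.6) = +1.270
pH = 6.09 + (+1.270) = 7.36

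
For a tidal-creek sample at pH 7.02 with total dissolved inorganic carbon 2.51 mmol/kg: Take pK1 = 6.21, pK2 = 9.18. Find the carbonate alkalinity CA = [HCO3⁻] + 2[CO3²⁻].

CA = 2.19 mmol/kg

CA = [HCO3⁻] + 2[CO3²⁻] = (α₁ + 2α₂)·DIC
At pH 7.02: [H⁺]/K1 = 10^-0.81 = 0.15488, K2/[H⁺] = 10^-2.16 = 0.0069183
α₁ = 1/(1 + 0.15488 + 0.0069183) = 1/1.1618 = 0.8607; α₂ = α₁·K2/[H⁺] = 0.005955
α₁ + 2α₂ = 0.8726
CA = 0.8726 × 2.51 = 2.19 mmol/kg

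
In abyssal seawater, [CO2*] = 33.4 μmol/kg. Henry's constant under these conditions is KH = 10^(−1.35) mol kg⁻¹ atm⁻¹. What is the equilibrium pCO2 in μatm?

pCO2 = 748 μatm

KH = 10^(−1.35) = 4.467×10^-2 mol kg⁻¹ atm⁻¹
pCO2 = [CO2*]/KH = 33.4×10^-6 / 4.467×10^-2 = 7.48×10^-4 atm = 748 μatm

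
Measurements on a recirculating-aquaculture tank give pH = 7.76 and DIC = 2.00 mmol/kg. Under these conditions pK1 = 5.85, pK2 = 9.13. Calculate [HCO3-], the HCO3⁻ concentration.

α₁ = 1 / (1 + [H⁺]/K1 + K2/[H⁺]) = 1 / (1 + 10^-1.91 + 10^-1.37)
   = 1 / (1 + 0.012303 + 0.042658) = 1/1.0550 = 0.9479
[HCO3⁻] = α₁ × DIC = 0.9479 × 2.00 = 1.90 mmol/kg

[HCO3⁻] = 1.90 mmol/kg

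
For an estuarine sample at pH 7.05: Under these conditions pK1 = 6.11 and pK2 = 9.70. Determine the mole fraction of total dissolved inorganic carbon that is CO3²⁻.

α₂ = 0.00200

α₂ = 1 / (1 + [H⁺]/K2 + [H⁺]²/(K1K2)) = 1 / (1 + 10^+2.65 + 10^+1.71)
   = 1 / (1 + 446.68 + 51.286) = 1/498.97 = 0.002004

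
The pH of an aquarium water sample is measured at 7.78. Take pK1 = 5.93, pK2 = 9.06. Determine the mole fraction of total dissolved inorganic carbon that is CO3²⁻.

α₂ = 0.0492

α₂ = 1 / (1 + [H⁺]/K2 + [H⁺]²/(K1K2)) = 1 / (1 + 10^+1.28 + 10^-0.57)
   = 1 / (1 + 19.055 + 0.26915) = 1/20.324 = 0.04920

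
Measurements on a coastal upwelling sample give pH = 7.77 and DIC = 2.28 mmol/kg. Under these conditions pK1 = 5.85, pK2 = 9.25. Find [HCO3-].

α₁ = 1 / (1 + [H⁺]/K1 + K2/[H⁺]) = 1 / (1 + 10^-1.92 + 10^-1.48)
   = 1 / (1 + 0.012023 + 0.033113) = 1/1.0451 = 0.9568
[HCO3⁻] = α₁ × DIC = 0.9568 × 2.28 = 2.18 mmol/kg

[HCO3⁻] = 2.18 mmol/kg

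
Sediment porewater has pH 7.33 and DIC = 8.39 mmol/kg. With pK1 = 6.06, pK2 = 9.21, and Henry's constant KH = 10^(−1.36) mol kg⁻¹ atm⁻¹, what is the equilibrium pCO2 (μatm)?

pCO2 = 9670 μatm

α₀ = 1 / (1 + K1/[H⁺] + K1K2/[H⁺]²) = 1 / (1 + 10^+1.27 + 10^-0.61)
   = 1 / (1 + 18.621 + 0.24547) = 1/19.866 = 0.05034
[CO2*] = α₀ × DIC = 0.05034 × 8.39 = 0.4223 mmol/kg
pCO2 = [CO2*]/KH = 4.223×10^-4 / 4.365×10^-2 = 9670 μatm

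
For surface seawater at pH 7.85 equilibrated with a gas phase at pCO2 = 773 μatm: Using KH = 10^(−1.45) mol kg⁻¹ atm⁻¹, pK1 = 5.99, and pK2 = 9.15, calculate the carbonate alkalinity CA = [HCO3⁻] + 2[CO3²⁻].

CA = 2.19 mmol/kg

[CO2*] = KH · pCO2 = 10^(−1.45) × 773×10^-6 = 2.743×10^-5 mol/kg
α₀ = 1/(1 + K1/[H⁺] + K1K2/[H⁺]²) = 1/(1 + 10^+1.86 + 10^+0.56) = 0.01297
DIC = [CO2*]/α₀ = 2.743×10^-5 / 0.01297 = 2.114 mmol/kg
CA = (α₁ + 2α₂)·DIC = (0.9399 + 2×0.04711) × 2.114 = 2.19 mmol/kg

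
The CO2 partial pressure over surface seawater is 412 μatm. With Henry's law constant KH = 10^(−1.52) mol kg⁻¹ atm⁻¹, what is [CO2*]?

[CO2*] = 12.4 μmol/kg

KH = 10^(−1.52) = 3.020×10^-2 mol kg⁻¹ atm⁻¹
[CO2*] = KH · pCO2 = 3.020×10^-2 × 412×10^-6 atm = 1.24×10^-5 mol/kg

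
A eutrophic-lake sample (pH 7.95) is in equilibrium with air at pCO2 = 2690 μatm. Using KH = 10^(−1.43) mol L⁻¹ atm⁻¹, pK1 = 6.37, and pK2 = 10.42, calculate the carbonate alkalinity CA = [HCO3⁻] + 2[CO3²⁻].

CA = 3.83 mmol/L

[CO2*] = KH · pCO2 = 10^(−1.43) × 2690×10^-6 = 9.994×10^-5 mol/L
α₀ = 1/(1 + K1/[H⁺] + K1K2/[H⁺]²) = 1/(1 + 10^+1.58 + 10^-0.89) = 0.02554
DIC = [CO2*]/α₀ = 9.994×10^-5 / 0.02554 = 3.913 mmol/L
CA = (α₁ + 2α₂)·DIC = (0.9712 + 2×0.003291) × 3.913 = 3.83 mmol/L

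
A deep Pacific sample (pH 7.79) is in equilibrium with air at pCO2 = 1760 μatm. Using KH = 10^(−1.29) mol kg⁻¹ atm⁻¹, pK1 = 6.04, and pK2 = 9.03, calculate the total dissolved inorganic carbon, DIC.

[CO2*] = KH · pCO2 = 10^(−1.29) × 1760×10^-6 = 9.026×10^-5 mol/kg
α₀ = 1/(1 + K1/[H⁺] + K1K2/[H⁺]²) = 1/(1 + 10^+1.75 + 10^+0.51) = 0.01654
DIC = [CO2*]/α₀ = 9.026×10^-5 / 0.01654 = 5.46 mmol/kg

DIC = 5.46 mmol/kg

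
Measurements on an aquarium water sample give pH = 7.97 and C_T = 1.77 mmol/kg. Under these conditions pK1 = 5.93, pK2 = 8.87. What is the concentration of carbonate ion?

α₂ = 1 / (1 + [H⁺]/K2 + [H⁺]²/(K1K2)) = 1 / (1 + 10^+0.90 + 10^-1.14)
   = 1 / (1 + 7.9433 + 0.072444) = 1/9.0157 = 0.1109
[CO3²⁻] = α₂ × DIC = 0.1109 × 1.77 = 0.196 mmol/kg

[CO3²⁻] = 0.196 mmol/kg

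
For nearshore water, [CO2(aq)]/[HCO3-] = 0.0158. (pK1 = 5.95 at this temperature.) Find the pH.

pH = 7.75

From K1 = [H⁺][HCO3-]/[CO2(aq)]:  pH = pK1 − log₁₀([CO2(aq)]/[HCO3-])
log₁₀(0.0158) = -1.801
pH = 5.95 − (-1.801) = 7.75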